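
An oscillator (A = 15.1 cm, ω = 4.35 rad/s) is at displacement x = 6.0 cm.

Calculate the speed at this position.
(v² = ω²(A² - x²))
v = ω√(A² − x²) = 4.35×√(0.151² − 0.06²) = 0.6028 m/s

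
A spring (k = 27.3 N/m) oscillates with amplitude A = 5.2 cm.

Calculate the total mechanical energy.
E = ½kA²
E = ½kA² = ½×27.3×(0.052)² = 0.03691 J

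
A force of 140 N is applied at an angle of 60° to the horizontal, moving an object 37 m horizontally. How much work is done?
W = Fd cosθ = 140×37×cos(60°) = 2590.0 J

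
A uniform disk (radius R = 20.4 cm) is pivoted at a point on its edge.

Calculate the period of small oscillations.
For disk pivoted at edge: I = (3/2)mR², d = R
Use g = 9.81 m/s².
I/m = (3/2)R² = 0.06242 m²; d = R = 0.204 m
T = 2π√((3/2)R²/(gR)) = 2π√(3R/(2g)) = 1.11 s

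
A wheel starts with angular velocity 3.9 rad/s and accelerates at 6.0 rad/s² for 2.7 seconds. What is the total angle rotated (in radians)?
θ = ω₀t + ½αt² = 3.9×2.7 + ½×6.0×2.7² = 32.4 rad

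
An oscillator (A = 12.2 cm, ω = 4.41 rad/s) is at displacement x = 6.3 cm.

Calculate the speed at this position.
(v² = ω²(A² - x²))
v = ω√(A² − x²) = 4.41×√(0.122² − 0.063²) = 0.4607 m/s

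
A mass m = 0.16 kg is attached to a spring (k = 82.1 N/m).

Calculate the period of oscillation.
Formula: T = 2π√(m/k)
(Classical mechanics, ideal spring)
T = 2π√(m/k) = 2π√(0.16/82.1) = 0.2774 s; f = 1/T = 3.605 Hz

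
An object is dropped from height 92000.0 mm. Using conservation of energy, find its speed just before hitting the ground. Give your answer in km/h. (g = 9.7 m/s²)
mgh = ½mv² → v = √(2gh) = √(2×9.7×92) = 42.25 m/s = 152.1 km/h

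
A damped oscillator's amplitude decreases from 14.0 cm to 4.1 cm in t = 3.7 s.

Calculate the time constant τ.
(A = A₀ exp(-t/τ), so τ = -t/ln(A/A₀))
A/A₀ = 4.1/14.0 = 0.2929; ln(A/A₀) = -1.228
τ = −t/ln(A/A₀) = −3.7/-1.228 = 3.013 s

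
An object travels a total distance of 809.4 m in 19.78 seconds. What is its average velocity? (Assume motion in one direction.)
v_avg = Δd / Δt = 809.4 / 19.78 = 40.92 m/s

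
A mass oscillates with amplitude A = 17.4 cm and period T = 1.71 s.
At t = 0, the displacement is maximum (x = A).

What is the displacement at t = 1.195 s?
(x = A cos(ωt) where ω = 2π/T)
ω = 2π/T = 2π/1.71 = 3.674 rad/s
x = A cos(ωt) = 17.4×cos(3.674×1.195) = -5.498 cm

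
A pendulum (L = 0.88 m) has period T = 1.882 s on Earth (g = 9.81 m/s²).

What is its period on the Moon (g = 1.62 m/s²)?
T = 2π√(L/g), so T_moon/T_earth = √(g_earth/g_moon)
T_moon = 2π√(0.88/1.62) = 4.631 s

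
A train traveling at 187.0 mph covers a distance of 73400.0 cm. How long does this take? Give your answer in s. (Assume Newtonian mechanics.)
t = d/v (with unit conversion) = 8.78 s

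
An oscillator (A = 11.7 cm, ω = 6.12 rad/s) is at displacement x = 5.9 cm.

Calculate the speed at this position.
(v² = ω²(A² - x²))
v = ω√(A² − x²) = 6.12×√(0.117² − 0.059²) = 0.6183 m/s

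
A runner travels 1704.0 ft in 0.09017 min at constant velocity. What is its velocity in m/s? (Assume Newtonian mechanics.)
v = d/t (with unit conversion) = 96.0 m/s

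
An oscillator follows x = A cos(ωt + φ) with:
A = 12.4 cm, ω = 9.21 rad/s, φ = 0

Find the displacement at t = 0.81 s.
x = A cos(ωt + φ) = 12.4×cos(9.21×0.81 + 0) = 4.759 cm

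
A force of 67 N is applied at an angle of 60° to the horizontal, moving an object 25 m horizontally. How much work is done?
W = Fd cosθ = 67×25×cos(60°) = 837.5 J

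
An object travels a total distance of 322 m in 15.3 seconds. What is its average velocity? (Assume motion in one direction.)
v_avg = Δd / Δt = 322 / 15.3 = 21.05 m/s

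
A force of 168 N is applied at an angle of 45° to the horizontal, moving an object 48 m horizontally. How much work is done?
W = Fd cosθ = 168×48×cos(45°) = 5702.1 J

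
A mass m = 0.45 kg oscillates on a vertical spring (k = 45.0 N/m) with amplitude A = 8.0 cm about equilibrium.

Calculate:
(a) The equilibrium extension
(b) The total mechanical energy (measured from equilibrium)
x_eq = mg/k = 0.45×9.81/45.0 = 0.0981 m = 9.81 cm
E = ½kA² = ½×45.0×(0.08)² = 0.144 J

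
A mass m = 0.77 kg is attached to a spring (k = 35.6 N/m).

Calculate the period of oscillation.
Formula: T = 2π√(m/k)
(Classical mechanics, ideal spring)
T = 2π√(m/k) = 2π√(0.77/35.6) = 0.9241 s; f = 1/T = 1.082 Hz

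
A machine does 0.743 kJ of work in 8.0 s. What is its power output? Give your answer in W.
P = W/t = 743 J / 8 s = 92.88 W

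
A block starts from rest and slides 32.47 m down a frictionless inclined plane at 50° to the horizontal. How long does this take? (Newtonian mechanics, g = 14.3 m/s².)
a = g sin(θ) = 14.3 × sin(50°) = 10.95 m/s²
t = √(2d/a) = √(2 × 32.47 / 10.95) = 2.43 s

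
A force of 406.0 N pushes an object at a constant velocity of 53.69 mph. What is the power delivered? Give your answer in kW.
P = Fv = 406 N × 24 m/s = 9745 W = 9.745 kW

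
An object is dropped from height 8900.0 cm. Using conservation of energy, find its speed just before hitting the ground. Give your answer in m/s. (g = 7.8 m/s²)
mgh = ½mv² → v = √(2gh) = √(2×7.8×89) = 37.26 m/s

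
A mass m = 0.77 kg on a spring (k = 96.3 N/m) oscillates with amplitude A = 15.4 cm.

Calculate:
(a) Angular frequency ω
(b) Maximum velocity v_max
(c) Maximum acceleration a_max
ω = √(k/m) = √(96.3/0.77) = 11.18 rad/s
v_max = ωA = 11.18×0.154 = 1.722 m/s
a_max = ω²A = 11.18²×0.154 = 19.26 m/s²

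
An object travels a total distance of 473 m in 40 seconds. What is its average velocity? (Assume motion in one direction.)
v_avg = Δd / Δt = 473 / 40 = 11.82 m/s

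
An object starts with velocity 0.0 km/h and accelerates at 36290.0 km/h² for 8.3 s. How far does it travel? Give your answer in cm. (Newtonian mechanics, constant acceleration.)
d = v₀t + ½at² (with unit conversion) = 9645.0 cm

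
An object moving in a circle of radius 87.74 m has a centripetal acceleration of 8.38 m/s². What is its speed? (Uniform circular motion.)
v = √(a_c × r) = √(8.38 × 87.74) = 27.12 m/s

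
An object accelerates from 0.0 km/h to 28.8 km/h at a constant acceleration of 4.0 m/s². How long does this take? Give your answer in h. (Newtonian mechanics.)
t = (v - v₀)/a (with unit conversion) = 0.0005556 h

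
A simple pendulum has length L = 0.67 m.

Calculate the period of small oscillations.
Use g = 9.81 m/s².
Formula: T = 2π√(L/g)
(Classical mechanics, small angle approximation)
T = 2π√(L/g) = 2π√(0.67/9.81) = 1.642 s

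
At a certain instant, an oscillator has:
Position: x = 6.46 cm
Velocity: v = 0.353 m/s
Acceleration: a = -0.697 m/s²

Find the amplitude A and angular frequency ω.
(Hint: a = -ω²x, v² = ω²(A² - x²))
a = −ω²x → ω = √(|a|/x) = √(0.697/0.0646) = 3.285 rad/s
v² = ω²(A² − x²) → A = √(x² + v²/ω²) = √(0.0646² + 0.353²/3.285²) = 0.1254 m = 12.54 cm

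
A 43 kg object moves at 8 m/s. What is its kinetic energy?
KE = ½mv² = ½×43×8² = 1376.0 J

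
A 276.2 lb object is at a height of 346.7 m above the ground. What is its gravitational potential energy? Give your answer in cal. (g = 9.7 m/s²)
PE = mgh = 125.3 kg × 9.7 m/s² × 346.7 m = 4.213e+05 J = 100700.0 cal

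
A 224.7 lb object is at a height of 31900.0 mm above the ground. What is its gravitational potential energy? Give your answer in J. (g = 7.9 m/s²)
PE = mgh = 101.9 kg × 7.9 m/s² × 31.9 m = 2.569e+04 J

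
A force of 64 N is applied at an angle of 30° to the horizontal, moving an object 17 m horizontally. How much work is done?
W = Fd cosθ = 64×17×cos(30°) = 942.24 J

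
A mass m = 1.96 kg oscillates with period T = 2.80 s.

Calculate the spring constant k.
T = 2π√(m/k) → k = m(2π/T)² = 1.96×(2π/2.8)² = 9.87 N/m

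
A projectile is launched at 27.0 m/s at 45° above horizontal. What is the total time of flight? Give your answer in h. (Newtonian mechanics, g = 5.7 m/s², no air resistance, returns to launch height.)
T = 2v₀sin(θ)/g (with unit conversion) = 0.001861 h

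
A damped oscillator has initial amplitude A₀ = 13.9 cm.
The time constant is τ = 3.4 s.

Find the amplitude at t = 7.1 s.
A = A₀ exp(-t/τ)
A = A₀ exp(−t/τ) = 13.9×exp(−7.1/3.4) = 1.722 cm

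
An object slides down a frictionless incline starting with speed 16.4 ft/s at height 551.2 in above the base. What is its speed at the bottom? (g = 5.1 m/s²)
½mv₀² + mgh = ½mv² → v = √(v₀² + 2gh) = √(4.999² + 2×5.1×14) = 12.95 m/s = 42.5 ft/s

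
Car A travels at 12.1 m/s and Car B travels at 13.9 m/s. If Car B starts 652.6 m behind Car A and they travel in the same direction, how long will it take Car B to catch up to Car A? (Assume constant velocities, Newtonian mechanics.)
Relative speed: v_rel = 13.9 - 12.1 = 1.8 m/s
Time to catch: t = d₀/v_rel = 652.6/1.8 = 362.56 s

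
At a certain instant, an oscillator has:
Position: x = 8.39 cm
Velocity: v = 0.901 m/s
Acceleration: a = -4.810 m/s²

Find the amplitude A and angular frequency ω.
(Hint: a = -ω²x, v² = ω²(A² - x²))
a = −ω²x → ω = √(|a|/x) = √(4.81/0.0839) = 7.572 rad/s
v² = ω²(A² − x²) → A = √(x² + v²/ω²) = √(0.0839² + 0.901²/7.572²) = 0.1456 m = 14.56 cm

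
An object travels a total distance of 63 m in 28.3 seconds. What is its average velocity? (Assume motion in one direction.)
v_avg = Δd / Δt = 63 / 28.3 = 2.23 m/s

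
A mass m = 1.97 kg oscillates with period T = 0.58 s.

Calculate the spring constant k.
T = 2π√(m/k) → k = m(2π/T)² = 1.97×(2π/0.58)² = 231.2 N/m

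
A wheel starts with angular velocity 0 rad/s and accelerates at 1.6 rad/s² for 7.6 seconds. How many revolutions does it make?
θ = ω₀t + ½αt² = 0×7.6 + ½×1.6×7.6² = 46.21 rad
Revolutions = θ/(2π) = 46.21/(2π) = 7.35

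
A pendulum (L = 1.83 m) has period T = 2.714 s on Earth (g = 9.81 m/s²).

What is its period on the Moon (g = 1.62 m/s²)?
T = 2π√(L/g), so T_moon/T_earth = √(g_earth/g_moon)
T_moon = 2π√(1.83/1.62) = 6.678 s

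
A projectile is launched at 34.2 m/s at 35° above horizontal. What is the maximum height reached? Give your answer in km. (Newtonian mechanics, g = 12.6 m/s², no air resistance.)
H = v₀²sin²(θ)/(2g) (with unit conversion) = 0.01527 km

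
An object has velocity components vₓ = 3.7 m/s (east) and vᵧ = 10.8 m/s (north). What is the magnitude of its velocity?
|v| = √(vₓ² + vᵧ²) = √(3.7² + 10.8²) = √(130.33) = 11.42 m/s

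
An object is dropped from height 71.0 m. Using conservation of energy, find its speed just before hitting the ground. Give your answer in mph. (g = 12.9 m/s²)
mgh = ½mv² → v = √(2gh) = √(2×12.9×71) = 42.8 m/s = 95.74 mph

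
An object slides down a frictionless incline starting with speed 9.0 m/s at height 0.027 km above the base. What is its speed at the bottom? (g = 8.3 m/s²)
½mv₀² + mgh = ½mv² → v = √(v₀² + 2gh) = √(9² + 2×8.3×27) = 23 m/s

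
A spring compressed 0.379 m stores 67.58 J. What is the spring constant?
PE = ½kx² → k = 2PE/x² = 2×67.58/0.379² = 941.0 N/m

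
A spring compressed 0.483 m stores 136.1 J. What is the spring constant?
PE = ½kx² → k = 2PE/x² = 2×136.1/0.483² = 1167.0 N/m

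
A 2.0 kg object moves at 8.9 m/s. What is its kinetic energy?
KE = ½mv² = ½×2.0×8.9² = 79.21 J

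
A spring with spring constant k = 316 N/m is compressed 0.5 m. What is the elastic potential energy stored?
PE = ½kx² = ½×316×0.5² = 39.5 J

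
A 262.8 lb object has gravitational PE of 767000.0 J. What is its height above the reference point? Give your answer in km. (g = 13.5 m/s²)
PE = mgh → h = PE/(mg) = 7.67e+05 J / (119.2 kg × 13.5 m/s²) = 476.6 m = 0.4766 km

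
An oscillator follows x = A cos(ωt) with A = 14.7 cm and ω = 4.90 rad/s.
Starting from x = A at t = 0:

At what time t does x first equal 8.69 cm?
cos(ωt) = x/A = 8.69/14.7 = 0.5912
ωt = arccos(0.5912) = 0.9383 rad
t = 0.9383/4.9 = 0.1915 s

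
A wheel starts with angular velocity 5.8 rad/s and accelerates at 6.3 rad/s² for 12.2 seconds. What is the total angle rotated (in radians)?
θ = ω₀t + ½αt² = 5.8×12.2 + ½×6.3×12.2² = 539.61 rad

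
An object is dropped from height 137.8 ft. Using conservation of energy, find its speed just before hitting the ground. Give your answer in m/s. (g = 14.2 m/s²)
mgh = ½mv² → v = √(2gh) = √(2×14.2×42) = 34.54 m/s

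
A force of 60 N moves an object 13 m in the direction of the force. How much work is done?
W = Fd = 60×13 = 780.0 J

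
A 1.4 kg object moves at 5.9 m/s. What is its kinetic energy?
KE = ½mv² = ½×1.4×5.9² = 24.367 J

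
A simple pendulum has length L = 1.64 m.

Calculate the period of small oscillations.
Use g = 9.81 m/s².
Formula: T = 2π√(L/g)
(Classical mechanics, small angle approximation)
T = 2π√(L/g) = 2π√(1.64/9.81) = 2.569 s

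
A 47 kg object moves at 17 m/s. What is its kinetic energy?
KE = ½mv² = ½×47×17² = 6791.5 J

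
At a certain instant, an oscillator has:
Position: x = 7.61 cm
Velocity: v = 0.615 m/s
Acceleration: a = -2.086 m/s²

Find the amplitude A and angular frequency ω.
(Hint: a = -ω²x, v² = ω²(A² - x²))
a = −ω²x → ω = √(|a|/x) = √(2.086/0.0761) = 5.236 rad/s
v² = ω²(A² − x²) → A = √(x² + v²/ω²) = √(0.0761² + 0.615²/5.236²) = 0.14 m = 14 cm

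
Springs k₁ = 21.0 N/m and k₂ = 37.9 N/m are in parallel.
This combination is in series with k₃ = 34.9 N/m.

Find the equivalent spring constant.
k₁₂ = k₁ + k₂ = 58.9 N/m (parallel)
1/k_eq = 1/k₁₂ + 1/k₃ → k_eq = 21.91 N/m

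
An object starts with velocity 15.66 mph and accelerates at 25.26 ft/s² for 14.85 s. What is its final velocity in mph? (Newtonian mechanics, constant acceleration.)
v = v₀ + at (with unit conversion) = 271.4 mph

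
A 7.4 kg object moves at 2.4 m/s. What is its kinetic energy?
KE = ½mv² = ½×7.4×2.4² = 21.312 J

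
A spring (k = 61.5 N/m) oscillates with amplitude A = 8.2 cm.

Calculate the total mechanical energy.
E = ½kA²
E = ½kA² = ½×61.5×(0.082)² = 0.2068 J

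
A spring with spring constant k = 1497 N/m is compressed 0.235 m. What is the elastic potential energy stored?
PE = ½kx² = ½×1497×0.235² = 41.34 J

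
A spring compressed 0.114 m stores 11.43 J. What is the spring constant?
PE = ½kx² → k = 2PE/x² = 2×11.43/0.114² = 1759.0 N/m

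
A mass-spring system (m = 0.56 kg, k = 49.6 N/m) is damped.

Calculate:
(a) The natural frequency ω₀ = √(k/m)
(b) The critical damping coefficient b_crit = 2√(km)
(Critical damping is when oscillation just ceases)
ω₀ = √(k/m) = √(49.6/0.56) = 9.411 rad/s
b_crit = 2√(km) = 2√(49.6×0.56) = 10.54 kg/s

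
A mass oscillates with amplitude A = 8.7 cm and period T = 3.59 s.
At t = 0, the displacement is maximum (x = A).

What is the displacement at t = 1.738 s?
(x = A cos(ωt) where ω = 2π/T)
ω = 2π/T = 2π/3.59 = 1.75 rad/s
x = A cos(ωt) = 8.7×cos(1.75×1.738) = -8.657 cm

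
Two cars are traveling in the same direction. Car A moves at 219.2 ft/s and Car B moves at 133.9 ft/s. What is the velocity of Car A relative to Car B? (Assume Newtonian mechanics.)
v_rel = v_A - v_B = 219.2 - 133.9 = 85.3 ft/s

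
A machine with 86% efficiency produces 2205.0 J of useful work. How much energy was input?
W_in = W_out/η = 2205.0/0.86 = 2564.0 J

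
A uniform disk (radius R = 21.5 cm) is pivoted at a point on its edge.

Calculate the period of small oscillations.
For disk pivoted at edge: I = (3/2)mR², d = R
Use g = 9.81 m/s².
I/m = (3/2)R² = 0.06934 m²; d = R = 0.215 m
T = 2π√((3/2)R²/(gR)) = 2π√(3R/(2g)) = 1.139 s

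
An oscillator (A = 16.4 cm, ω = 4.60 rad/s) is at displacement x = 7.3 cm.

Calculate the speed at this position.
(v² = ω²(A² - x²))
v = ω√(A² − x²) = 4.6×√(0.164² − 0.073²) = 0.6755 m/s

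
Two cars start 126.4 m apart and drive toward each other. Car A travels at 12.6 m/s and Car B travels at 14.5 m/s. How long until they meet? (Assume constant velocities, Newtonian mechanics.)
Combined speed: v_combined = 12.6 + 14.5 = 27.1 m/s
Time to meet: t = d/27.1 = 126.4/27.1 = 4.66 s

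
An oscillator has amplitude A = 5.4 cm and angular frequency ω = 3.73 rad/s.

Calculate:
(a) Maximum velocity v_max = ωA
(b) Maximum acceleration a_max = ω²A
v_max = ωA = 3.73×0.054 = 0.2014 m/s
a_max = ω²A = 3.73²×0.054 = 0.7513 m/s²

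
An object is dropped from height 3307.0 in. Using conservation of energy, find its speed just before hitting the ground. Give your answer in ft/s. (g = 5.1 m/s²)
mgh = ½mv² → v = √(2gh) = √(2×5.1×84) = 29.27 m/s = 96.03 ft/s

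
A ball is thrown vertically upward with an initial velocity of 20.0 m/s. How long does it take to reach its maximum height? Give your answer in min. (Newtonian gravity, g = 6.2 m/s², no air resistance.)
t_up = v₀/g (with unit conversion) = 0.05376 min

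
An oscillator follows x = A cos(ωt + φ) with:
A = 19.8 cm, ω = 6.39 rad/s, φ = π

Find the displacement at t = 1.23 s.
x = A cos(ωt + φ) = 19.8×cos(6.39×1.23 + π) = 0.1132 cm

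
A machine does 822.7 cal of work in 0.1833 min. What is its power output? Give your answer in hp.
P = W/t = 3442 J / 11 s = 313 W = 0.4197 hp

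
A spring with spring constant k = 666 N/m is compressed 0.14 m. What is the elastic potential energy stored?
PE = ½kx² = ½×666×0.14² = 6.527 J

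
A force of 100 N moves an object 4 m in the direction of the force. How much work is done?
W = Fd = 100×4 = 400.0 J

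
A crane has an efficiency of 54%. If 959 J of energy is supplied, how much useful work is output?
W_out = η × W_in = 0.54 × 959 = 517.86 J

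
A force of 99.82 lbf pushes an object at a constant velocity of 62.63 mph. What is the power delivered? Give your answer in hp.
P = Fv = 444 N × 28 m/s = 1.243e+04 W = 16.67 hp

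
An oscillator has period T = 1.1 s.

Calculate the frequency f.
f = 1/T = 1/1.1 = 0.9091 Hz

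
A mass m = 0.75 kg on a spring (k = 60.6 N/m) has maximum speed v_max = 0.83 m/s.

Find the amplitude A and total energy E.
½mv²_max = ½kA² → A = v_max√(m/k) = 0.83×√(0.75/60.6) = 0.09234 m = 9.234 cm
E = ½mv²_max = ½×0.75×0.83² = 0.2583 J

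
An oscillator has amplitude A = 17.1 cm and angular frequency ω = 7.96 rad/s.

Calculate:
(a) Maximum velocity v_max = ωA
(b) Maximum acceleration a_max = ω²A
v_max = ωA = 7.96×0.171 = 1.361 m/s
a_max = ω²A = 7.96²×0.171 = 10.83 m/s²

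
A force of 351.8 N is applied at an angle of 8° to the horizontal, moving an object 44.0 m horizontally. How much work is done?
W = Fd cosθ = 351.8×44.0×cos(8°) = 15329.0 J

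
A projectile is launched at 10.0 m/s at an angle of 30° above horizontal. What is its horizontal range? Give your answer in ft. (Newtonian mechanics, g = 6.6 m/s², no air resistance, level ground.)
R = v₀² sin(2θ) / g (with unit conversion) = 43.05 ft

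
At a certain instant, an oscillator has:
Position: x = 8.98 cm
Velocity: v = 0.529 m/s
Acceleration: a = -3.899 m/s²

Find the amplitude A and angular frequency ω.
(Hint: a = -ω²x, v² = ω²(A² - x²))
a = −ω²x → ω = √(|a|/x) = √(3.899/0.0898) = 6.589 rad/s
v² = ω²(A² − x²) → A = √(x² + v²/ω²) = √(0.0898² + 0.529²/6.589²) = 0.1205 m = 12.05 cm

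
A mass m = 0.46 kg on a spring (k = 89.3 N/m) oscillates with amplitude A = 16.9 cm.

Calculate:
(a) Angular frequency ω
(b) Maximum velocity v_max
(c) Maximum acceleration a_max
ω = √(k/m) = √(89.3/0.46) = 13.93 rad/s
v_max = ωA = 13.93×0.169 = 2.355 m/s
a_max = ω²A = 13.93²×0.169 = 32.81 m/s²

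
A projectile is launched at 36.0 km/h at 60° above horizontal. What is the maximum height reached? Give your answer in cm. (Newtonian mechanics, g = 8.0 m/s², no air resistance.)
H = v₀²sin²(θ)/(2g) (with unit conversion) = 468.7 cm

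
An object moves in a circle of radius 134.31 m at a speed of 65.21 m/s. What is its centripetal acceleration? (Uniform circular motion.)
a_c = v²/r = 65.21²/134.31 = 4252.34/134.31 = 31.66 m/s²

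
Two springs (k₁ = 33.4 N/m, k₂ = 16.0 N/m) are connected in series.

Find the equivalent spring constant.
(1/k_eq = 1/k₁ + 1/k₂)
1/k_eq = 1/33.4 + 1/16.0 = 0.09244; k_eq = 10.82 N/m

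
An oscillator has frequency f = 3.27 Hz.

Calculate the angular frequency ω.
ω = 2πf = 2π×3.27 = 20.55 rad/s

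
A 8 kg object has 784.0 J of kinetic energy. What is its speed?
KE = ½mv² → v = √(2KE/m) = √(2×784.0/8) = 14.0 m/s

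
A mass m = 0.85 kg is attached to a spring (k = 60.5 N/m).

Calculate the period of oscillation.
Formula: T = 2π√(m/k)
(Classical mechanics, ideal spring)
T = 2π√(m/k) = 2π√(0.85/60.5) = 0.7448 s; f = 1/T = 1.343 Hz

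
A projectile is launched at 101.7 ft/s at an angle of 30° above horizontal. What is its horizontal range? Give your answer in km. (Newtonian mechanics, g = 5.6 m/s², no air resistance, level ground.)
R = v₀² sin(2θ) / g (with unit conversion) = 0.1486 km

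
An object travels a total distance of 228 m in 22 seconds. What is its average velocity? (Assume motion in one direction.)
v_avg = Δd / Δt = 228 / 22 = 10.36 m/s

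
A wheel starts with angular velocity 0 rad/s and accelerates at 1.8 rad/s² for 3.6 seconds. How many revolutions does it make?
θ = ω₀t + ½αt² = 0×3.6 + ½×1.8×3.6² = 11.66 rad
Revolutions = θ/(2π) = 11.66/(2π) = 1.86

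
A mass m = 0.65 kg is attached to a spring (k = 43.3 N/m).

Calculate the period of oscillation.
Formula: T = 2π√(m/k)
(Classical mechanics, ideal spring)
T = 2π√(m/k) = 2π√(0.65/43.3) = 0.7698 s; f = 1/T = 1.299 Hz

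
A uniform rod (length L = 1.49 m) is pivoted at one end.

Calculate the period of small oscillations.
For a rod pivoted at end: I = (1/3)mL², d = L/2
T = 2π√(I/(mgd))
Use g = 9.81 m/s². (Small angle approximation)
I/m = (1/3)L² = 0.74 m²; d = L/2 = 0.745 m
T = 2π√(I/(mgd)) = 2π√(0.74/(9.81×0.745)) = 1.999 s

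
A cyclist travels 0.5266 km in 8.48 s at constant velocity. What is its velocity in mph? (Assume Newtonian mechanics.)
v = d/t (with unit conversion) = 138.9 mph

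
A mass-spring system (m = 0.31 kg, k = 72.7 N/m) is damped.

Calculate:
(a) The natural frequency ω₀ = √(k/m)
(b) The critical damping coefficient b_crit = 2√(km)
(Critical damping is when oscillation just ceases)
ω₀ = √(k/m) = √(72.7/0.31) = 15.31 rad/s
b_crit = 2√(km) = 2√(72.7×0.31) = 9.495 kg/s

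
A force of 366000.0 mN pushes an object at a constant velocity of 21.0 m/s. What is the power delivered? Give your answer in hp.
P = Fv = 366 N × 21 m/s = 7686 W = 10.31 hp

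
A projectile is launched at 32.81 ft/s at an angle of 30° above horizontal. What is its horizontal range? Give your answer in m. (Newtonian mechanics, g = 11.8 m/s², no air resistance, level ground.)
R = v₀² sin(2θ) / g (with unit conversion) = 7.34 m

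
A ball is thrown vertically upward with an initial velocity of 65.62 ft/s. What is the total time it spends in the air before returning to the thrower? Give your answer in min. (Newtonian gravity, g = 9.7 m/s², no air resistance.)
t_total = 2v₀/g (with unit conversion) = 0.06873 min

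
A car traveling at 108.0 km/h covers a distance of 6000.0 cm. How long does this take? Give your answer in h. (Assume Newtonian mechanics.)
t = d/v (with unit conversion) = 0.0005556 h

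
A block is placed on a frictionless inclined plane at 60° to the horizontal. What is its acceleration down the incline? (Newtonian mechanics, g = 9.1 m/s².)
a = g sin(θ) = 9.1 × sin(60°) = 9.1 × 0.866 = 7.88 m/s²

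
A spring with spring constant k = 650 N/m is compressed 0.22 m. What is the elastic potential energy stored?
PE = ½kx² = ½×650×0.22² = 15.73 J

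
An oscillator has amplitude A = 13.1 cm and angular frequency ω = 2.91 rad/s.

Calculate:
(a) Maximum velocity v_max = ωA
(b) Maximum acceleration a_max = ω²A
v_max = ωA = 2.91×0.131 = 0.3812 m/s
a_max = ω²A = 2.91²×0.131 = 1.109 m/s²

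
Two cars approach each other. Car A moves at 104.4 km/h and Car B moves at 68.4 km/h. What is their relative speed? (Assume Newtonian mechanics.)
v_rel = v_A + v_B = 104.4 + 68.4 = 172.8 km/h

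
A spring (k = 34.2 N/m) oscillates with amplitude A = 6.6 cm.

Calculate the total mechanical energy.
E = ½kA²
E = ½kA² = ½×34.2×(0.066)² = 0.07449 J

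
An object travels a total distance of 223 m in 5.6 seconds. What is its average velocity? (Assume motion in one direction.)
v_avg = Δd / Δt = 223 / 5.6 = 39.82 m/s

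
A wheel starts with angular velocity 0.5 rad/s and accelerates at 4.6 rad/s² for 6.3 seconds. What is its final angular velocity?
ω = ω₀ + αt = 0.5 + 4.6 × 6.3 = 29.48 rad/s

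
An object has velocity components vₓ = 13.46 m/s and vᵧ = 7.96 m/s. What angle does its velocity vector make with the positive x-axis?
θ = arctan(vᵧ/vₓ) = arctan(7.96/13.46) = 30.6°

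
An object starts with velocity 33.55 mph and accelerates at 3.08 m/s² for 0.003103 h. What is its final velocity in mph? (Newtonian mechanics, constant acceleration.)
v = v₀ + at (with unit conversion) = 110.5 mph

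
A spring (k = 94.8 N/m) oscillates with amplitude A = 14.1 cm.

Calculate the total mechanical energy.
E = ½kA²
E = ½kA² = ½×94.8×(0.141)² = 0.9424 J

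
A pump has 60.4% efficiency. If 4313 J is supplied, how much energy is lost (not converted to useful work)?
W_out = η × W_in = 0.604×4313 = 2605.1 J
W_lost = W_in − W_out = 4313 − 2605.1 = 1707.9 J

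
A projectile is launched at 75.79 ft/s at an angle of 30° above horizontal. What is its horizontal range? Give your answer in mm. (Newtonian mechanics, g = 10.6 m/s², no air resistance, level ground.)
R = v₀² sin(2θ) / g (with unit conversion) = 43600.0 mm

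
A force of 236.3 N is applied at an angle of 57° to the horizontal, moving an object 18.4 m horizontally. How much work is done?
W = Fd cosθ = 236.3×18.4×cos(57°) = 2368.0 J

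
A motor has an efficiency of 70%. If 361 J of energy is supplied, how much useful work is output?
W_out = η × W_in = 0.7 × 361 = 252.7 J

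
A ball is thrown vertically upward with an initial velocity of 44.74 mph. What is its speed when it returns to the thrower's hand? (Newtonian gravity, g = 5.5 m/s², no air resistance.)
By conservation of energy, the ball returns at the same speed = 44.74 mph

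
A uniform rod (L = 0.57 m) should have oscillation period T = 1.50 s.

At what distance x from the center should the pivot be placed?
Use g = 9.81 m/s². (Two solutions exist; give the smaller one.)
T = 2π√((L²/12 + x²)/(gx)). Let c = T²g/(4π²) = 0.5591.
x² − cx + L²/12 = 0 → x = (c − √(c² − L²/3))/2 = 0.05356 m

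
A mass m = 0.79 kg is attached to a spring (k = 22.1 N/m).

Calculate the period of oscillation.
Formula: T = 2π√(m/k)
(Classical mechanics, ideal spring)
T = 2π√(m/k) = 2π√(0.79/22.1) = 1.188 s; f = 1/T = 0.8418 Hz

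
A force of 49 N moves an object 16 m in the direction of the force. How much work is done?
W = Fd = 49×16 = 784.0 J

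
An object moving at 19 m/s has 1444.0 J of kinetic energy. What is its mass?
KE = ½mv² → m = 2KE/v² = 2×1444.0/19² = 8.0 kg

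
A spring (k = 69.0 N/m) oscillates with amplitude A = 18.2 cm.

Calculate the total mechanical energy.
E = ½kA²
E = ½kA² = ½×69.0×(0.182)² = 1.143 J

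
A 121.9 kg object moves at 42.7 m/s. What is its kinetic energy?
KE = ½mv² = ½×121.9×42.7² = 111129.5 J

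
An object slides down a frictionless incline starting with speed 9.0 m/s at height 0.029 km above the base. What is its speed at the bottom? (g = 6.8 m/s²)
½mv₀² + mgh = ½mv² → v = √(v₀² + 2gh) = √(9² + 2×6.8×29) = 21.8 m/s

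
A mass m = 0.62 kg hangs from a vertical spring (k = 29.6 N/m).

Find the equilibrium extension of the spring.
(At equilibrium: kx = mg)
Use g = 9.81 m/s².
x_eq = mg/k = 0.62×9.81/29.6 = 0.2055 m = 20.55 cm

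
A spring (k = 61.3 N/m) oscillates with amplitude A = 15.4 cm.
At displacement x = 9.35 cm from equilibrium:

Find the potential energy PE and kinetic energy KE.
E_total = ½kA² = ½×61.3×(0.154)² = 0.7269 J
PE = ½kx² = ½×61.3×(0.0935)² = 0.2679 J
KE = E_total − PE = 0.4589 J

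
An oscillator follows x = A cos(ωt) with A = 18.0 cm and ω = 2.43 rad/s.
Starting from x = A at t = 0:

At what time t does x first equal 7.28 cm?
cos(ωt) = x/A = 7.28/18.0 = 0.4044
ωt = arccos(0.4044) = 1.154 rad
t = 1.154/2.43 = 0.4751 s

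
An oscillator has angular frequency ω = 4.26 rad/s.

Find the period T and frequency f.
T = 2π/ω = 2π/4.26 = 1.475 s; f = ω/2π = 0.678 Hz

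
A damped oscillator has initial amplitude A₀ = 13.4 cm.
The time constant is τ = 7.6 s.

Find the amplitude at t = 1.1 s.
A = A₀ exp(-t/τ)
A = A₀ exp(−t/τ) = 13.4×exp(−1.1/7.6) = 11.59 cm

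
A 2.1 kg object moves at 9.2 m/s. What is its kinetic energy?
KE = ½mv² = ½×2.1×9.2² = 88.872 J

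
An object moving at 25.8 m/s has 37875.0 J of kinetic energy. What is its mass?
KE = ½mv² → m = 2KE/v² = 2×37875.0/25.8² = 113.8 kg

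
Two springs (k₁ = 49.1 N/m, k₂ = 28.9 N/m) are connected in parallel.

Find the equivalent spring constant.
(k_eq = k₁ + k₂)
k_eq = k₁ + k₂ = 49.1 + 28.9 = 78 N/m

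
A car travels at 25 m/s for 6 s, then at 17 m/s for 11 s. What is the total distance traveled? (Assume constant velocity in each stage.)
d₁ = v₁t₁ = 25 × 6 = 150 m
d₂ = v₂t₂ = 17 × 11 = 187 m
d_total = 150 + 187 = 337 m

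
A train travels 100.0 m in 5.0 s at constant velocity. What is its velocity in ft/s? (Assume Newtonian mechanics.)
v = d/t (with unit conversion) = 65.62 ft/s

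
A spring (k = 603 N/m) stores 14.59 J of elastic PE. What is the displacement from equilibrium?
PE = ½kx² → x = √(2PE/k) = √(2×14.59/603) = 0.22 m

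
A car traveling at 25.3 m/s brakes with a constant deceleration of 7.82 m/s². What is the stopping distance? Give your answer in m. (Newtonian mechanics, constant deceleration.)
d = v₀² / (2a) = 40.93 m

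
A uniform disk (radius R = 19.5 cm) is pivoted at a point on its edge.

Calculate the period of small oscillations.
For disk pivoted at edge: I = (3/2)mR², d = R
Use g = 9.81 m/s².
I/m = (3/2)R² = 0.05704 m²; d = R = 0.195 m
T = 2π√((3/2)R²/(gR)) = 2π√(3R/(2g)) = 1.085 s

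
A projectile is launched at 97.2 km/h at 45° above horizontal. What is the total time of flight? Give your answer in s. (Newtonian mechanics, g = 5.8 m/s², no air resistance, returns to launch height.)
T = 2v₀sin(θ)/g (with unit conversion) = 6.583 s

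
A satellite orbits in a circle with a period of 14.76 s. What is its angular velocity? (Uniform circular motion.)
ω = 2π/T = 2π/14.76 = 0.4257 rad/s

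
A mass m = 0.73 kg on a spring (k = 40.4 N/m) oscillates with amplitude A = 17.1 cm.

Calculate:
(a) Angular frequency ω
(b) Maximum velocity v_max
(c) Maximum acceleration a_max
ω = √(k/m) = √(40.4/0.73) = 7.439 rad/s
v_max = ωA = 7.439×0.171 = 1.272 m/s
a_max = ω²A = 7.439²×0.171 = 9.464 m/s²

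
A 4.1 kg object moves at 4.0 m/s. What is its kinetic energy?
KE = ½mv² = ½×4.1×4.0² = 32.8 J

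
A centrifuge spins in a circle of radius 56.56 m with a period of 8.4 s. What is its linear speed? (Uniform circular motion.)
v = 2πr/T = 2π×56.56/8.4 = 42.31 m/s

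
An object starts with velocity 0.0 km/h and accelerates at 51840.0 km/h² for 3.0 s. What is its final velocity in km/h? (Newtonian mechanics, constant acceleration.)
v = v₀ + at (with unit conversion) = 43.2 km/h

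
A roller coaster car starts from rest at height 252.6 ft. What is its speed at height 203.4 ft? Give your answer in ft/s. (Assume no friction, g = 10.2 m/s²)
mgh₁ = ½mv₂² + mgh₂ → v₂ = √(2g(h₁−h₂)) = √(2×10.2×(76.99−62)) = 17.49 m/s = 57.38 ft/s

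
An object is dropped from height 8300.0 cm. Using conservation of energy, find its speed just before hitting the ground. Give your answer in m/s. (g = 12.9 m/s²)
mgh = ½mv² → v = √(2gh) = √(2×12.9×83) = 46.28 m/s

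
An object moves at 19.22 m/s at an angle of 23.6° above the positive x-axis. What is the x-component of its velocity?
vₓ = v cos(θ) = 19.22 × cos(23.6°) = 17.61 m/s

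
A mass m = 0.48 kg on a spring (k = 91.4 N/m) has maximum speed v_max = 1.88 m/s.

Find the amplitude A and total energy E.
½mv²_max = ½kA² → A = v_max√(m/k) = 1.88×√(0.48/91.4) = 0.1362 m = 13.62 cm
E = ½mv²_max = ½×0.48×1.88² = 0.8483 J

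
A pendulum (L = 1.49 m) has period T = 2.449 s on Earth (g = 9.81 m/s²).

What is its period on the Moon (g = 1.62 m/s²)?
T = 2π√(L/g), so T_moon/T_earth = √(g_earth/g_moon)
T_moon = 2π√(1.49/1.62) = 6.026 s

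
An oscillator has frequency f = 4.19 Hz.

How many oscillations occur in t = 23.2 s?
n = f×t = 4.19×23.2 = 97.21 oscillations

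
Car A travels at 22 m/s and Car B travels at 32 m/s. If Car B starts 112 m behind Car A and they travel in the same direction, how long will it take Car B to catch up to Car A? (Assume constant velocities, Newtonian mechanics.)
Relative speed: v_rel = 32 - 22 = 10 m/s
Time to catch: t = d₀/v_rel = 112/10 = 11.2 s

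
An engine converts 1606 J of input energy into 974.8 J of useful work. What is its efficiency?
η = W_out/W_in = 974.8/1606 = 0.607 = 60.7%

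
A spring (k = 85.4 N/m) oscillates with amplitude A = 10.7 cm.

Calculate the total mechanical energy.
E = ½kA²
E = ½kA² = ½×85.4×(0.107)² = 0.4889 J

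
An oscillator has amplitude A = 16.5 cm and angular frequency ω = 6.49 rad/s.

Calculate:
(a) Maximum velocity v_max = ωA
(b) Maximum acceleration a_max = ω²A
v_max = ωA = 6.49×0.165 = 1.071 m/s
a_max = ω²A = 6.49²×0.165 = 6.95 m/s²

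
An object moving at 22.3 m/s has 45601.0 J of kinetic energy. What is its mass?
KE = ½mv² → m = 2KE/v² = 2×45601.0/22.3² = 183.4 kg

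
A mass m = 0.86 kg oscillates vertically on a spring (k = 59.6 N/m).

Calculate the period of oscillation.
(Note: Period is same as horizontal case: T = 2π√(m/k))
T = 2π√(m/k) = 2π√(0.86/59.6) = 0.7548 s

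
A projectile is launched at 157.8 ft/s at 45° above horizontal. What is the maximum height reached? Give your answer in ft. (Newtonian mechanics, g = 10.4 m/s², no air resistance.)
H = v₀²sin²(θ)/(2g) (with unit conversion) = 182.4 ft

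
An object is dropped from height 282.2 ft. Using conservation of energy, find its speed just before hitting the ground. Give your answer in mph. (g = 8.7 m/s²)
mgh = ½mv² → v = √(2gh) = √(2×8.7×86.01) = 38.69 m/s = 86.54 mph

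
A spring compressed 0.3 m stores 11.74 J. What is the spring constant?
PE = ½kx² → k = 2PE/x² = 2×11.74/0.3² = 260.9 N/m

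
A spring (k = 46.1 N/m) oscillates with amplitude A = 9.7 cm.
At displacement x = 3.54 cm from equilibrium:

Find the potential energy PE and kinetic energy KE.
E_total = ½kA² = ½×46.1×(0.097)² = 0.2169 J
PE = ½kx² = ½×46.1×(0.0354)² = 0.02889 J
KE = E_total − PE = 0.188 J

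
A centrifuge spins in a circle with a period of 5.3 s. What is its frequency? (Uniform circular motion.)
f = 1/T = 1/5.3 = 0.1887 Hz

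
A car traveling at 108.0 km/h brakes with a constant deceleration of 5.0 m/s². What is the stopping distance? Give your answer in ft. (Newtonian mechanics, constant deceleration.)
d = v₀² / (2a) (with unit conversion) = 295.3 ft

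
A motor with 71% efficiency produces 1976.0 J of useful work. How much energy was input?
W_in = W_out/η = 1976.0/0.71 = 2783.1 J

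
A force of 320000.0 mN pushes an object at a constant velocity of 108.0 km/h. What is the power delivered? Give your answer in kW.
P = Fv = 320 N × 30 m/s = 9600 W = 9.6 kW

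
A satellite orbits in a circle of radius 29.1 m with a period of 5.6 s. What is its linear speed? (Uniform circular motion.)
v = 2πr/T = 2π×29.1/5.6 = 32.65 m/s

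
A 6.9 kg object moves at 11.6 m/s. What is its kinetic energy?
KE = ½mv² = ½×6.9×11.6² = 464.232 J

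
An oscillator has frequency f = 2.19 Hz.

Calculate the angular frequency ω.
ω = 2πf = 2π×2.19 = 13.76 rad/s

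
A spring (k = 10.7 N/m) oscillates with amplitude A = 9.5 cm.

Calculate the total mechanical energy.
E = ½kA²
E = ½kA² = ½×10.7×(0.095)² = 0.04828 J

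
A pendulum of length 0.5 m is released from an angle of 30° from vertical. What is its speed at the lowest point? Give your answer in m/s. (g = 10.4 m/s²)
h = L(1 − cosθ) = 0.5×(1 − cos30°) = 0.06699 m
v = √(2gh) = √(2×10.4×0.06699) = 1.18 m/s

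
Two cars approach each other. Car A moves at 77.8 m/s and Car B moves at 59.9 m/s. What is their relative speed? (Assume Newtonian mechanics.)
v_rel = v_A + v_B = 77.8 + 59.9 = 137.7 m/s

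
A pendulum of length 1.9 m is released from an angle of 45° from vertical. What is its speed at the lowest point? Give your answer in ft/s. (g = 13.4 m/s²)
h = L(1 − cosθ) = 1.9×(1 − cos45°) = 0.5565 m
v = √(2gh) = √(2×13.4×0.5565) = 3.862 m/s = 12.67 ft/s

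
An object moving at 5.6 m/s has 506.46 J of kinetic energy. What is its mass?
KE = ½mv² → m = 2KE/v² = 2×506.46/5.6² = 32.3 kg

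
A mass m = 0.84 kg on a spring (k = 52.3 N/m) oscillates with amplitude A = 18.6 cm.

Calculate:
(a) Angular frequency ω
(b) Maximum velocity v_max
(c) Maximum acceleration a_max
ω = √(k/m) = √(52.3/0.84) = 7.891 rad/s
v_max = ωA = 7.891×0.186 = 1.468 m/s
a_max = ω²A = 7.891²×0.186 = 11.58 m/s²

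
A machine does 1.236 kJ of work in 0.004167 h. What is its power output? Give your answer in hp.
P = W/t = 1236 J / 15 s = 82.39 W = 0.1105 hp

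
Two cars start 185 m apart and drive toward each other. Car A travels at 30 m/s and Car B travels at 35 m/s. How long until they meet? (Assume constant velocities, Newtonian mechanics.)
Combined speed: v_combined = 30 + 35 = 65 m/s
Time to meet: t = d/65 = 185/65 = 2.85 s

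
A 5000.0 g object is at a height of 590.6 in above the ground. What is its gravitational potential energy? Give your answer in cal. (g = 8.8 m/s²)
PE = mgh = 5 kg × 8.8 m/s² × 15 m = 660.1 J = 157.8 cal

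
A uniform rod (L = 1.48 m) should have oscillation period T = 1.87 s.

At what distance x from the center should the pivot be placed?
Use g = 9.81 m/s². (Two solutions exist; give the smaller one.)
T = 2π√((L²/12 + x²)/(gx)). Let c = T²g/(4π²) = 0.8689.
x² − cx + L²/12 = 0 → x = (c − √(c² − L²/3))/2 = 0.3555 m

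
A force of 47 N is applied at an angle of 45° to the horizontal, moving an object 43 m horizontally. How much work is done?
W = Fd cosθ = 47×43×cos(45°) = 1429.1 J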